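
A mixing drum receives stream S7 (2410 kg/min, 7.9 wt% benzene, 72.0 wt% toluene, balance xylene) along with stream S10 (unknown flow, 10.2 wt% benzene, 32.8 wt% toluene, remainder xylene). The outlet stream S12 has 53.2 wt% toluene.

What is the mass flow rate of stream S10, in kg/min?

Let S10 be the unknown flow. Total out = 2410 + S10.
toluene balance: 1735.2 + 0.328·S10 = 0.532·(2410 + S10)
(0.328 − 0.532)·S10 = 0.532×2410 − 1735.2 = -453.08
S10 = -453.08 / -0.204 = 2221 kg/min

2221 kg/min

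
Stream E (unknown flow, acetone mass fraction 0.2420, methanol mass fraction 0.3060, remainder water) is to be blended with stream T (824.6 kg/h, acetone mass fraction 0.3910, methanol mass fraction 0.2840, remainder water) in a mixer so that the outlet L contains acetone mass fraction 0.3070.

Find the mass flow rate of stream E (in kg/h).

Let E be the unknown flow. Total out = 824.6 + E.
acetone balance: 322.42 + 0.242·E = 0.307·(824.6 + E)
(0.242 − 0.307)·E = 0.307×824.6 − 322.42 = -69.266
E = -69.266 / -0.065 = 1065.6 kg/h

1066 kg/h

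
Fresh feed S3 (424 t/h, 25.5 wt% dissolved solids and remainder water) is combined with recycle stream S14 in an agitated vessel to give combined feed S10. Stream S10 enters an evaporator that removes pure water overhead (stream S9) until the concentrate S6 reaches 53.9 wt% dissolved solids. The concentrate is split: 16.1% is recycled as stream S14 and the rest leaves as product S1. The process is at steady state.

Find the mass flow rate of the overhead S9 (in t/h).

223.4 t/h

Overall dissolved solids balance (none leaves overhead): dissolved solids in fresh feed = dissolved solids in product, i.e. 424×0.255 = (1−0.161)·S6·0.539.
S6 = 108.12/(0.539×0.839) = 239.09 t/h.
Recycle S14 = 0.161×239.09 = 38.493 t/h.
Combined feed S10 = 424 + 38.493 = 462.49 t/h.
Overhead S9 = S10 − S6 = 462.49 − 239.09 = 223.41 t/h.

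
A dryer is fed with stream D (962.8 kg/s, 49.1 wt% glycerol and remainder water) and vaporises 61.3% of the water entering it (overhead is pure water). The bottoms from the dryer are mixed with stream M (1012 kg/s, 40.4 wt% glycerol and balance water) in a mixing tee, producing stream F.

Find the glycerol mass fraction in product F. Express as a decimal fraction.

0.527

Vapour removed = 0.613×0.509×962.8 = 300.41 kg/s; concentrate = 662.39 kg/s.
glycerol reaching the mixer = 472.73 (from concentrate) + 1012×0.404 = 881.58 kg/s.
Product flow = 662.39 + 1012 = 1674.4 kg/s; glycerol fraction = 0.527.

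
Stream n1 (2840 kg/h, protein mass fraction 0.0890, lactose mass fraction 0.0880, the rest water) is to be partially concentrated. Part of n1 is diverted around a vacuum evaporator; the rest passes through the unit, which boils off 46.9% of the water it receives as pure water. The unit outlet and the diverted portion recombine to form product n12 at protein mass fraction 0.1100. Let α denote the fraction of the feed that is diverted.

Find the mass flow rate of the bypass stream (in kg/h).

1435 kg/h

All 2840×0.089 = 252.76 kg/h of protein reaches n12, so n12 = 252.76/0.110 = 2297.8 kg/h and vapour = 542.18 kg/h.
The evaporator receives (1−α)·2840 of feed at 0.823 water and removes 0.469 of that water:
0.469×0.823×(1−α)×2840 = 542.18
(1−α) = 542.18/1096.2 = 0.4946;  α = 0.5054.
Bypass flow = 0.5054×2840 = 1435.3 kg/h.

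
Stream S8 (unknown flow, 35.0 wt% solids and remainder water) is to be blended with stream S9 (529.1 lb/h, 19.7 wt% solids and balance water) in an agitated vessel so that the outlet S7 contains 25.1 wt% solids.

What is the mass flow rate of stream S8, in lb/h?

Let S8 be the unknown flow. Total out = 529.1 + S8.
solids balance: 104.23 + 0.350·S8 = 0.251·(529.1 + S8)
(0.350 − 0.251)·S8 = 0.251×529.1 − 104.23 = 28.571
S8 = 28.571 / 0.099 = 288.6 lb/h

288.6 lb/h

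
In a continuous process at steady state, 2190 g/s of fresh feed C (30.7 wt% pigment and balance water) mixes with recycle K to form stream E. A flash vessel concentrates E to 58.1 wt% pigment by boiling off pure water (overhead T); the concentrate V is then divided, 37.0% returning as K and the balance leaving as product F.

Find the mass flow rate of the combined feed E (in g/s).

2870 g/s

Overall pigment balance (none leaves overhead): pigment in fresh feed = pigment in product, i.e. 2190×0.307 = (1−0.370)·V·0.581.
V = 672.33/(0.581×0.630) = 1836.8 g/s.
Recycle K = 0.370×1836.8 = 679.62 g/s.
Combined feed E = 2190 + 679.62 = 2869.6 g/s.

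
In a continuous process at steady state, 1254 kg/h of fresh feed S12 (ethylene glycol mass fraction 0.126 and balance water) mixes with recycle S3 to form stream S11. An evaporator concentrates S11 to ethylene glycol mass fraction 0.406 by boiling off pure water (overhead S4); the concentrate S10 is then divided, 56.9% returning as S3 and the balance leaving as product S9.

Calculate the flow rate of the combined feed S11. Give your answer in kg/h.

1768 kg/h

Overall ethylene glycol balance (none leaves overhead): ethylene glycol in fresh feed = ethylene glycol in product, i.e. 1254×0.126 = (1−0.569)·S10·0.406.
S10 = 158/(0.406×0.431) = 902.95 kg/h.
Recycle S3 = 0.569×902.95 = 513.78 kg/h.
Combined feed S11 = 1254 + 513.78 = 1767.8 kg/h.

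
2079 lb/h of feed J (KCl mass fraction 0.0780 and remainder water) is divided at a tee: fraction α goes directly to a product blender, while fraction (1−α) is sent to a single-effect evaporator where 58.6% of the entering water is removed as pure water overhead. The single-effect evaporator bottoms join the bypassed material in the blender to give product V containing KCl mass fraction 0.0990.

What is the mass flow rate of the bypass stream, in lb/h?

All 2079×0.078 = 162.16 lb/h of KCl reaches V, so V = 162.16/0.099 = 1638 lb/h and vapour = 441 lb/h.
The evaporator receives (1−α)·2079 of feed at 0.922 water and removes 0.586 of that water:
0.586×0.922×(1−α)×2079 = 441
(1−α) = 441/1123.3 = 0.3926;  α = 0.6074.
Bypass flow = 0.6074×2079 = 1262.8 lb/h.

1263 lb/h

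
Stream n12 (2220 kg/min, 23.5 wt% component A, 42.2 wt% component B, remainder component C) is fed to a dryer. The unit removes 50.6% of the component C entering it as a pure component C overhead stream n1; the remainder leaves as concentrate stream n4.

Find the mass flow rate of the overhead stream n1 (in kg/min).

385.3 kg/min

component C entering = 2220×0.343 = 761.46 kg/min; overhead removed = 0.506×761.46 = 385.3 kg/min.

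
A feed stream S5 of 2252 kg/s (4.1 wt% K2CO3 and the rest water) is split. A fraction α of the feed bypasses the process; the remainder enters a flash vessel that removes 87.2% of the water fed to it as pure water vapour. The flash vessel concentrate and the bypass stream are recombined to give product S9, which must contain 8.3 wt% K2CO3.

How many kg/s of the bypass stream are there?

All 2252×0.041 = 92.332 kg/s of K2CO3 reaches S9, so S9 = 92.332/0.083 = 1112.4 kg/s and vapour = 1139.6 kg/s.
The evaporator receives (1−α)·2252 of feed at 0.959 water and removes 0.872 of that water:
0.872×0.959×(1−α)×2252 = 1139.6
(1−α) = 1139.6/1883.2 = 0.6051;  α = 0.3949.
Bypass flow = 0.3949×2252 = 889.29 kg/s.

889.3 kg/s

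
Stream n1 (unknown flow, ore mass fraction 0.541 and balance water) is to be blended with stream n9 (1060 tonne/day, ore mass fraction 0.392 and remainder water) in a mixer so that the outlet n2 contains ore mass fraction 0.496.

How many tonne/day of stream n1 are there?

2450 tonne/day

Let n1 be the unknown flow. Total out = 1060 + n1.
ore balance: 415.52 + 0.541·n1 = 0.496·(1060 + n1)
(0.541 − 0.496)·n1 = 0.496×1060 − 415.52 = 110.24
n1 = 110.24 / 0.045 = 2449.8 tonne/day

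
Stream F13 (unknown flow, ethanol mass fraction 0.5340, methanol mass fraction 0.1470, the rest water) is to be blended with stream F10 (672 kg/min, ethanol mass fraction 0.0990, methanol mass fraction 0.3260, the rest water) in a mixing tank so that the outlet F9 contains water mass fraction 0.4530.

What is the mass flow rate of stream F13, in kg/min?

611.8 kg/min

Let F13 be the unknown flow. Total out = 672 + F13.
water balance: 386.4 + 0.319·F13 = 0.453·(672 + F13)
(0.319 − 0.453)·F13 = 0.453×672 − 386.4 = -81.984
F13 = -81.984 / -0.134 = 611.82 kg/min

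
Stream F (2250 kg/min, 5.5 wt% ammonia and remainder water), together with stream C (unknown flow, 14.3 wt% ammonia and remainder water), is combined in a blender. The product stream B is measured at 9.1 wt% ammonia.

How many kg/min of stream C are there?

Let C be the unknown flow. Total out = 2250 + C.
ammonia balance: 123.75 + 0.143·C = 0.091·(2250 + C)
(0.143 − 0.091)·C = 0.091×2250 − 123.75 = 81
C = 81 / 0.052 = 1557.7 kg/min

1558 kg/min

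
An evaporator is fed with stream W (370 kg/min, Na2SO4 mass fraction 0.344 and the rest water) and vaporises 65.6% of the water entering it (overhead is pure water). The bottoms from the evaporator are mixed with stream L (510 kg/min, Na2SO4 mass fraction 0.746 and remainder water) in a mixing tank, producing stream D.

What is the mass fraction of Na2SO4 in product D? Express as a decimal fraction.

Vapour removed = 0.656×0.656×370 = 159.22 kg/min; concentrate = 210.78 kg/min.
Na2SO4 reaching the mixer = 127.28 (from concentrate) + 510×0.746 = 507.74 kg/min.
Product flow = 210.78 + 510 = 720.78 kg/min; Na2SO4 fraction = 0.704.

0.704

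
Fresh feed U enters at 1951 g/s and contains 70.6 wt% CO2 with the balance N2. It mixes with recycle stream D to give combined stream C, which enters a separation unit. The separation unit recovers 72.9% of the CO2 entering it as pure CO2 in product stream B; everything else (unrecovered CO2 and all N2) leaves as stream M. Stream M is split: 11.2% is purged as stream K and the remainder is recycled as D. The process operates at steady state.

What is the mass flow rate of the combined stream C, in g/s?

N2 enters only via U and leaves only via the purge: 1951×0.294 = 0.112×(N2 in M), and the separation unit passes all N2, so N2 in C = N2 in M = 5121.4 g/s.
CO2 in C: m_A = 1951×0.706 + (1−0.112)·(1−0.729)·m_A, so m_A = 1377.4/0.7594 = 1813.9 g/s.
C = 1813.9 + 5121.4 = 6935.3 g/s.

6935 g/s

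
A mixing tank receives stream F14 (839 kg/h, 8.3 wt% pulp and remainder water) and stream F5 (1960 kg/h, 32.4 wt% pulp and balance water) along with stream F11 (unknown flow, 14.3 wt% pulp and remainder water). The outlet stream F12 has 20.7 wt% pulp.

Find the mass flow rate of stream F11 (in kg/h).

Let F11 be the unknown flow. Total out = 2799 + F11.
pulp balance: 704.68 + 0.143·F11 = 0.207·(2799 + F11)
(0.143 − 0.207)·F11 = 0.207×2799 − 704.68 = -125.28
F11 = -125.28 / -0.064 = 1957.6 kg/h

1958 kg/h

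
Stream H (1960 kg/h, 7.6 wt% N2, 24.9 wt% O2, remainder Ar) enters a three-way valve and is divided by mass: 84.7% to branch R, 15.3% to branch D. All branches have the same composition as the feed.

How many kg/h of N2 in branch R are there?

126.2 kg/h

Branch R total = 0.847×1960 = 1660.1 kg/h.
N2 in R = 0.076×1660.1 = 126.17 kg/h.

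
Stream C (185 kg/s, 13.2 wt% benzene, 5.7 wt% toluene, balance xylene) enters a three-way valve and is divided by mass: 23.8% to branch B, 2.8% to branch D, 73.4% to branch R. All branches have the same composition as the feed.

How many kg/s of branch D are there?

Branch D flow = 0.028×185 = 5.18 kg/s.

5.18 kg/s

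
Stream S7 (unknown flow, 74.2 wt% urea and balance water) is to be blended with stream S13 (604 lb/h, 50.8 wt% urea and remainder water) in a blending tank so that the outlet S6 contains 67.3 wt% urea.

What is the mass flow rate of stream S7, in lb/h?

Let S7 be the unknown flow. Total out = 604 + S7.
urea balance: 306.83 + 0.742·S7 = 0.673·(604 + S7)
(0.742 − 0.673)·S7 = 0.673×604 − 306.83 = 99.66
S7 = 99.66 / 0.069 = 1444.3 lb/h

1444 lb/h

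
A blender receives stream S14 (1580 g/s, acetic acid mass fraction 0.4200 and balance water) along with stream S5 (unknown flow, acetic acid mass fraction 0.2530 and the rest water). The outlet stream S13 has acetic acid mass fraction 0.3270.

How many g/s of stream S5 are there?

1986 g/s

Let S5 be the unknown flow. Total out = 1580 + S5.
acetic acid balance: 663.6 + 0.253·S5 = 0.327·(1580 + S5)
(0.253 − 0.327)·S5 = 0.327×1580 − 663.6 = -146.94
S5 = -146.94 / -0.074 = 1985.7 g/s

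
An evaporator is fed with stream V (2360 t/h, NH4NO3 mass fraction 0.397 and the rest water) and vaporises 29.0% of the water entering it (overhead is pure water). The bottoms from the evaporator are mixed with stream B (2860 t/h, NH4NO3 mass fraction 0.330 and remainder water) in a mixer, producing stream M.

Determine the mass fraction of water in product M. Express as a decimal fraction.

0.609

Vapour removed = 0.290×0.603×2360 = 412.69 t/h; concentrate = 1947.3 t/h.
water reaching the mixer = 1010.4 (from concentrate) + 2860×0.670 = 2926.6 t/h.
Product flow = 1947.3 + 2860 = 4807.3 t/h; water fraction = 0.609.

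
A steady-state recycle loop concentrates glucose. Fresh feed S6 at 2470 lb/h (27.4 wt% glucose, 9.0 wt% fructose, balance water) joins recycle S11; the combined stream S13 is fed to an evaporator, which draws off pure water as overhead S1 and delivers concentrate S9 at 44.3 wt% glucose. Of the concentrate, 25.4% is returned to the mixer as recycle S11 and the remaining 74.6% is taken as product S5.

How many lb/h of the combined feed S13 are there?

2990 lb/h

Overall glucose balance (none leaves overhead): glucose in fresh feed = glucose in product, i.e. 2470×0.274 = (1−0.254)·S9·0.443.
S9 = 676.78/(0.443×0.746) = 2047.9 lb/h.
Recycle S11 = 0.254×2047.9 = 520.16 lb/h.
Combined feed S13 = 2470 + 520.16 = 2990.2 lb/h.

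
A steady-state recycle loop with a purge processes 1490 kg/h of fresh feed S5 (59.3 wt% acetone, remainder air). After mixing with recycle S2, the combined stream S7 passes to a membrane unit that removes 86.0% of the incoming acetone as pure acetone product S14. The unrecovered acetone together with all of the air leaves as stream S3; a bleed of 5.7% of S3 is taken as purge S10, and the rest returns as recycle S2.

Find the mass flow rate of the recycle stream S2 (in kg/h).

air enters only via S5 and leaves only via the purge: 1490×0.407 = 0.057×(air in S3), and the membrane unit passes all air, so air in S7 = air in S3 = 10639 kg/h.
acetone in S7: m_A = 1490×0.593 + (1−0.057)·(1−0.860)·m_A, so m_A = 883.57/0.8680 = 1018 kg/h.
S3 = (1−0.860)×1018 + 10639 = 10782 kg/h.
Recycle S2 = (1−0.057)×10782 = 10167 kg/h.

10170 kg/h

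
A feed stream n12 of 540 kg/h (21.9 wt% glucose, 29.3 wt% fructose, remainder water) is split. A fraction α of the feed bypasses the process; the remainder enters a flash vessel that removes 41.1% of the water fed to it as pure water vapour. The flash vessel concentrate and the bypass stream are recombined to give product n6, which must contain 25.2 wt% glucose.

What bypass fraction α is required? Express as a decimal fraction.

All 540×0.219 = 118.26 kg/h of glucose reaches n6, so n6 = 118.26/0.252 = 469.29 kg/h and vapour = 70.714 kg/h.
The evaporator receives (1−α)·540 of feed at 0.488 water and removes 0.411 of that water:
0.411×0.488×(1−α)×540 = 70.714
(1−α) = 70.714/108.31 = 0.6529;  α = 0.3471.

0.347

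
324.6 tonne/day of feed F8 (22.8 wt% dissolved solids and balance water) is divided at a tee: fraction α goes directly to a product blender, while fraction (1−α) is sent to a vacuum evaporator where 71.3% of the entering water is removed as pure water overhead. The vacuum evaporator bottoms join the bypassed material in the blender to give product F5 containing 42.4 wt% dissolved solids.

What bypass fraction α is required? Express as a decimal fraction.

All 324.6×0.228 = 74.009 tonne/day of dissolved solids reaches F5, so F5 = 74.009/0.424 = 174.55 tonne/day and vapour = 150.05 tonne/day.
The evaporator receives (1−α)·324.6 of feed at 0.772 water and removes 0.713 of that water:
0.713×0.772×(1−α)×324.6 = 150.05
(1−α) = 150.05/178.67 = 0.8398;  α = 0.1602.

0.160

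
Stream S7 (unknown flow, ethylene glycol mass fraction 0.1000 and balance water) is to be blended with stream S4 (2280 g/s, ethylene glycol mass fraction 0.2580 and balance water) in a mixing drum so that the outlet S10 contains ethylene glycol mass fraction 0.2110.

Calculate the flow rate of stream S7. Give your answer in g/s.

965.4 g/s

Let S7 be the unknown flow. Total out = 2280 + S7.
ethylene glycol balance: 588.24 + 0.100·S7 = 0.211·(2280 + S7)
(0.100 − 0.211)·S7 = 0.211×2280 − 588.24 = -107.16
S7 = -107.16 / -0.111 = 965.41 g/s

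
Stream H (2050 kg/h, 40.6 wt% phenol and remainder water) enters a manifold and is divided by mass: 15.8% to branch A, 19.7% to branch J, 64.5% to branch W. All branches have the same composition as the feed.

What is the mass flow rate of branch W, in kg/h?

1322 kg/h

Branch W flow = 0.645×2050 = 1322.2 kg/h.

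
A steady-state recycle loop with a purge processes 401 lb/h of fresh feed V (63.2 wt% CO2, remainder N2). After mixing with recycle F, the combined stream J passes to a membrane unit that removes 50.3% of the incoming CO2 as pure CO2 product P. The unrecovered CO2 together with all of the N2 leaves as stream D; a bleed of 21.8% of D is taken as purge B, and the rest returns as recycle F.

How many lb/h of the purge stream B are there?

N2 enters only via V and leaves only via the purge: 401×0.368 = 0.218×(N2 in D), and the membrane unit passes all N2, so N2 in J = N2 in D = 676.92 lb/h.
CO2 in J: m_A = 401×0.632 + (1−0.218)·(1−0.503)·m_A, so m_A = 253.43/0.6113 = 414.55 lb/h.
D = (1−0.503)×414.55 + 676.92 = 882.95 lb/h.
Purge B = 0.218×882.95 = 192.48 lb/h.

192.5 lb/h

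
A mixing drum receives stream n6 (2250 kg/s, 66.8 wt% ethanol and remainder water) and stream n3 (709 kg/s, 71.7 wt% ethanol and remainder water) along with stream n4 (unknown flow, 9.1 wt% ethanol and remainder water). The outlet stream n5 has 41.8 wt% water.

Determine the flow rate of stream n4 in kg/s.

Let n4 be the unknown flow. Total out = 2959 + n4.
water balance: 947.65 + 0.909·n4 = 0.418·(2959 + n4)
(0.909 − 0.418)·n4 = 0.418×2959 − 947.65 = 289.21
n4 = 289.21 / 0.491 = 589.03 kg/s

589 kg/s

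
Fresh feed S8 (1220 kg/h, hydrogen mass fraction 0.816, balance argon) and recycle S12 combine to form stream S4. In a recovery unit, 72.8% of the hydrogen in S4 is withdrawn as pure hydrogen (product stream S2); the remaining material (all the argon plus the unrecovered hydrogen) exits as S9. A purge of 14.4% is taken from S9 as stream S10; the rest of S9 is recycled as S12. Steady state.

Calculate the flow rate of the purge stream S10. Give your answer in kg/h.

argon enters only via S8 and leaves only via the purge: 1220×0.184 = 0.144×(argon in S9), and the recovery unit passes all argon, so argon in S4 = argon in S9 = 1558.9 kg/h.
hydrogen in S4: m_A = 1220×0.816 + (1−0.144)·(1−0.728)·m_A, so m_A = 995.52/0.7672 = 1297.7 kg/h.
S9 = (1−0.728)×1297.7 + 1558.9 = 1911.9 kg/h.
Purge S10 = 0.144×1911.9 = 275.31 kg/h.

275.3 kg/h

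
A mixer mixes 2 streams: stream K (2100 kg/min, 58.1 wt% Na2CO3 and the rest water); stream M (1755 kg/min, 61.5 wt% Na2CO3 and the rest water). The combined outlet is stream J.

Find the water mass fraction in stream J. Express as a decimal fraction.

0.404

Total flow out = 2100 + 1755 = 3855 kg/min.
water in = 2100×0.419 + 1755×0.385 = 1555.6 kg/min.
water mass fraction in J = 1555.6/3855 = 0.404.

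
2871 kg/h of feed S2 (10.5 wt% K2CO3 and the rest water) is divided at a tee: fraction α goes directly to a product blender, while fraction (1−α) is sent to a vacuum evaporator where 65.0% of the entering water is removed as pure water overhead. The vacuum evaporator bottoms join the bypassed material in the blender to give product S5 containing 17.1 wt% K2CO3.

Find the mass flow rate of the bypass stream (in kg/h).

966.2 kg/h

All 2871×0.105 = 301.45 kg/h of K2CO3 reaches S5, so S5 = 301.45/0.171 = 1762.9 kg/h and vapour = 1108.1 kg/h.
The evaporator receives (1−α)·2871 of feed at 0.895 water and removes 0.650 of that water:
0.650×0.895×(1−α)×2871 = 1108.1
(1−α) = 1108.1/1670.2 = 0.6635;  α = 0.3365.
Bypass flow = 0.3365×2871 = 966.22 kg/h.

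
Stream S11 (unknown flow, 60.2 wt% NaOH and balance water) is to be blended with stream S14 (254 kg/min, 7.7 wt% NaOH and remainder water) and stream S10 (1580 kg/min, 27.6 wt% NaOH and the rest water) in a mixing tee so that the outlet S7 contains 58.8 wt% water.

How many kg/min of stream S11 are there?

Let S11 be the unknown flow. Total out = 1834 + S11.
water balance: 1378.4 + 0.398·S11 = 0.588·(1834 + S11)
(0.398 − 0.588)·S11 = 0.588×1834 − 1378.4 = -299.97
S11 = -299.97 / -0.190 = 1578.8 kg/min

1579 kg/min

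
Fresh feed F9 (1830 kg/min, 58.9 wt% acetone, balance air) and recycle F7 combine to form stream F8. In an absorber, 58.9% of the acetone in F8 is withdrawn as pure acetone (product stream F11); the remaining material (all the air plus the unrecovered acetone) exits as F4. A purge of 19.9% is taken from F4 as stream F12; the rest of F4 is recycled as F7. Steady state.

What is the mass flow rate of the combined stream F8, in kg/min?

air enters only via F9 and leaves only via the purge: 1830×0.411 = 0.199×(air in F4), and the absorber passes all air, so air in F8 = air in F4 = 3779.5 kg/min.
acetone in F8: m_A = 1830×0.589 + (1−0.199)·(1−0.589)·m_A, so m_A = 1077.9/0.6708 = 1606.9 kg/min.
F8 = 1606.9 + 3779.5 = 5386.4 kg/min.

5386 kg/min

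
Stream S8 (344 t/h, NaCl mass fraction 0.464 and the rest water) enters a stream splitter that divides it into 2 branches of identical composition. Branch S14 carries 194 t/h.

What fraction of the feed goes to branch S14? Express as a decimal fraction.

Fraction to S14 = 194/344 = 0.5640.

0.564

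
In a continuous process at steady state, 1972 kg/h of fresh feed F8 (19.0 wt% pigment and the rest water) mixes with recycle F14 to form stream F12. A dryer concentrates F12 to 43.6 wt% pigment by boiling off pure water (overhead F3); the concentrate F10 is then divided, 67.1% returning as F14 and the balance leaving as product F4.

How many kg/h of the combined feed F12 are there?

Overall pigment balance (none leaves overhead): pigment in fresh feed = pigment in product, i.e. 1972×0.190 = (1−0.671)·F10·0.436.
F10 = 374.68/(0.436×0.329) = 2612 kg/h.
Recycle F14 = 0.671×2612 = 1752.7 kg/h.
Combined feed F12 = 1972 + 1752.7 = 3724.7 kg/h.

3725 kg/h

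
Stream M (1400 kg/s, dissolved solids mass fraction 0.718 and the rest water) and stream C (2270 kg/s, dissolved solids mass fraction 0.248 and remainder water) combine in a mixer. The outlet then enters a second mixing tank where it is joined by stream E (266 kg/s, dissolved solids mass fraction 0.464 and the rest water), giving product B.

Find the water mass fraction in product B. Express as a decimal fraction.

0.570

Overall, product flow = 3936 kg/s.
water in = 1400×0.282 + 2270×0.752 + 266×0.536 = 2244.4 kg/s.
water fraction in B = 0.570.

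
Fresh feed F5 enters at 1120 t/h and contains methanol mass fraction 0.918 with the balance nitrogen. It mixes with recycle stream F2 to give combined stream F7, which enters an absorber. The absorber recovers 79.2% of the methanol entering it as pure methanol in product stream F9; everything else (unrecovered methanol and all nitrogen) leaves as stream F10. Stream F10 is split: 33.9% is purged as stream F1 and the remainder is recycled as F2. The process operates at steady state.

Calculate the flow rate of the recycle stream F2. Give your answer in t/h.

nitrogen enters only via F5 and leaves only via the purge: 1120×0.082 = 0.339×(nitrogen in F10), and the absorber passes all nitrogen, so nitrogen in F7 = nitrogen in F10 = 270.91 t/h.
methanol in F7: m_A = 1120×0.918 + (1−0.339)·(1−0.792)·m_A, so m_A = 1028.2/0.8625 = 1192.1 t/h.
F10 = (1−0.792)×1192.1 + 270.91 = 518.86 t/h.
Recycle F2 = (1−0.339)×518.86 = 342.97 t/h.

343 t/h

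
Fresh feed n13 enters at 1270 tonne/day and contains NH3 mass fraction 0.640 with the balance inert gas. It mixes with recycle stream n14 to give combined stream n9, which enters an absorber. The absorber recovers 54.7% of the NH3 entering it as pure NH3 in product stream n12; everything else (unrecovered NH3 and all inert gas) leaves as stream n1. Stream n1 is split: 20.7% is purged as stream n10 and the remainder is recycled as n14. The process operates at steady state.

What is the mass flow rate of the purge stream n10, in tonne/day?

576.1 tonne/day

inert gas enters only via n13 and leaves only via the purge: 1270×0.360 = 0.207×(inert gas in n1), and the absorber passes all inert gas, so inert gas in n9 = inert gas in n1 = 2208.7 tonne/day.
NH3 in n9: m_A = 1270×0.640 + (1−0.207)·(1−0.547)·m_A, so m_A = 812.8/0.6408 = 1268.5 tonne/day.
n1 = (1−0.547)×1268.5 + 2208.7 = 2783.3 tonne/day.
Purge n10 = 0.207×2783.3 = 576.15 tonne/day.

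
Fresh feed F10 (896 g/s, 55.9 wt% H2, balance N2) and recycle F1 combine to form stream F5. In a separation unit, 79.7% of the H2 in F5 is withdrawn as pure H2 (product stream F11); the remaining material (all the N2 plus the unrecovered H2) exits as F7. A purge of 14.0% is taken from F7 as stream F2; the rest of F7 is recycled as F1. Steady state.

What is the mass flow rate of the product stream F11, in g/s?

483.6 g/s

H2 in F5: m_A = 896×0.559 + (1−0.140)·(1−0.797)·m_A, so m_A = 500.86/0.8254 = 606.8 g/s.
Product F11 = 0.797×606.8 = 483.62 g/s.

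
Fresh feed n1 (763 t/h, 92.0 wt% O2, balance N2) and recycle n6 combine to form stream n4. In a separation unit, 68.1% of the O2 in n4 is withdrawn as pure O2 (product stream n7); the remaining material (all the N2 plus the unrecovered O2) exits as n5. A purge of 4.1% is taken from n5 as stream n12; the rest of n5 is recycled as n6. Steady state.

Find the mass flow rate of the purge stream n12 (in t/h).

74.27 t/h

N2 enters only via n1 and leaves only via the purge: 763×0.080 = 0.041×(N2 in n5), and the separation unit passes all N2, so N2 in n4 = N2 in n5 = 1488.8 t/h.
O2 in n4: m_A = 763×0.920 + (1−0.041)·(1−0.681)·m_A, so m_A = 701.96/0.6941 = 1011.4 t/h.
n5 = (1−0.681)×1011.4 + 1488.8 = 1811.4 t/h.
Purge n12 = 0.041×1811.4 = 74.268 t/h.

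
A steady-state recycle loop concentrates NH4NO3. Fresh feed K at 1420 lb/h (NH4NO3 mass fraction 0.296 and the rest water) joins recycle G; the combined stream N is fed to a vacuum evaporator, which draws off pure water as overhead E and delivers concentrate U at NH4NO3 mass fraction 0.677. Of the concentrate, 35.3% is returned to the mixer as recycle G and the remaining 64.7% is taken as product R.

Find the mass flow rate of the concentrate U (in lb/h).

959.6 lb/h

Overall NH4NO3 balance (none leaves overhead): NH4NO3 in fresh feed = NH4NO3 in product, i.e. 1420×0.296 = (1−0.353)·U·0.677.
U = 420.32/(0.677×0.647) = 959.59 lb/h.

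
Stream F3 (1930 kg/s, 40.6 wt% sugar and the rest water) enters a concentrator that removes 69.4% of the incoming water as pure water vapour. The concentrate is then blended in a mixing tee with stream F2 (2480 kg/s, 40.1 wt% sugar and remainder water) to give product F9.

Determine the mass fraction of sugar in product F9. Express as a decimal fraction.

0.492

Vapour removed = 0.694×0.594×1930 = 795.62 kg/s; concentrate = 1134.4 kg/s.
sugar reaching the mixer = 783.58 (from concentrate) + 2480×0.401 = 1778.1 kg/s.
Product flow = 1134.4 + 2480 = 3614.4 kg/s; sugar fraction = 0.492.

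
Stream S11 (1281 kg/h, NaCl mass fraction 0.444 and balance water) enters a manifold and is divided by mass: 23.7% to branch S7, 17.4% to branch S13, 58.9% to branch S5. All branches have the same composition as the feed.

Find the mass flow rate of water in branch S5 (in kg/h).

419.5 kg/h

Branch S5 total = 0.589×1281 = 754.51 kg/h.
water in S5 = 0.556×754.51 = 419.51 kg/h.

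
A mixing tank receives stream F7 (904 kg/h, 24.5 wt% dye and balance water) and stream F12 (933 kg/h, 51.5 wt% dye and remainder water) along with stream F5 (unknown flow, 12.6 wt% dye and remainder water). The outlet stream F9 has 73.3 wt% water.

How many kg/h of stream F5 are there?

Let F5 be the unknown flow. Total out = 1837 + F5.
water balance: 1135 + 0.874·F5 = 0.733·(1837 + F5)
(0.874 − 0.733)·F5 = 0.733×1837 − 1135 = 211.5
F5 = 211.5 / 0.141 = 1500 kg/h

1500 kg/h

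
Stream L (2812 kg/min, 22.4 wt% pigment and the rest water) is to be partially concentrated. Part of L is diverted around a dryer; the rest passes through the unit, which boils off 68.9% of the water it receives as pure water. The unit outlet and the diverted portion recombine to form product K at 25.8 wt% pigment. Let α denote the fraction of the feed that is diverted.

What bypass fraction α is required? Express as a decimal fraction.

0.754

All 2812×0.224 = 629.89 kg/min of pigment reaches K, so K = 629.89/0.258 = 2441.4 kg/min and vapour = 370.57 kg/min.
The evaporator receives (1−α)·2812 of feed at 0.776 water and removes 0.689 of that water:
0.689×0.776×(1−α)×2812 = 370.57
(1−α) = 370.57/1503.5 = 0.2465;  α = 0.7535.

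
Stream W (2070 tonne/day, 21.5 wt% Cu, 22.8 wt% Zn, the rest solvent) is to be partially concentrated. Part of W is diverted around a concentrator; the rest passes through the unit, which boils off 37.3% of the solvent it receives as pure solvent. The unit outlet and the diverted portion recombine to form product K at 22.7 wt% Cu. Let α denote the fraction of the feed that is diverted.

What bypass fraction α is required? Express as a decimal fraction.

0.746

All 2070×0.215 = 445.05 tonne/day of Cu reaches K, so K = 445.05/0.227 = 1960.6 tonne/day and vapour = 109.43 tonne/day.
The evaporator receives (1−α)·2070 of feed at 0.557 solvent and removes 0.373 of that solvent:
0.373×0.557×(1−α)×2070 = 109.43
(1−α) = 109.43/430.07 = 0.2544;  α = 0.7456.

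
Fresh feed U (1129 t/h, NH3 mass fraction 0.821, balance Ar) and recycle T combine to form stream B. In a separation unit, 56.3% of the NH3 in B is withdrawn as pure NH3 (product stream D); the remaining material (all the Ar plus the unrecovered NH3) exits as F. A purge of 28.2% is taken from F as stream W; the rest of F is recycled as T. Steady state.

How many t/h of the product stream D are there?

NH3 in B: m_A = 1129×0.821 + (1−0.282)·(1−0.563)·m_A, so m_A = 926.91/0.6862 = 1350.7 t/h.
Product D = 0.563×1350.7 = 760.45 t/h.

760.5 t/h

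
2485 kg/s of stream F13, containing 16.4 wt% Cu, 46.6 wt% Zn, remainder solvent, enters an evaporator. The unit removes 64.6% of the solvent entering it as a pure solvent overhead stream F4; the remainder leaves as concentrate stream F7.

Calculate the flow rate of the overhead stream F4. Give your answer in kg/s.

solvent entering = 2485×0.370 = 919.45 kg/s; overhead removed = 0.646×919.45 = 593.96 kg/s.

594 kg/s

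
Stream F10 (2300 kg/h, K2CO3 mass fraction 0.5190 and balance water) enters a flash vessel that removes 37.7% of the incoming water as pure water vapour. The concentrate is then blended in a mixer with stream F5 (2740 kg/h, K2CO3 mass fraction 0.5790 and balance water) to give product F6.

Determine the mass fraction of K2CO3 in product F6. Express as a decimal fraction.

0.6014

Vapour removed = 0.377×0.481×2300 = 417.08 kg/h; concentrate = 1882.9 kg/h.
K2CO3 reaching the mixer = 1193.7 (from concentrate) + 2740×0.579 = 2780.2 kg/h.
Product flow = 1882.9 + 2740 = 4622.9 kg/h; K2CO3 fraction = 0.6014.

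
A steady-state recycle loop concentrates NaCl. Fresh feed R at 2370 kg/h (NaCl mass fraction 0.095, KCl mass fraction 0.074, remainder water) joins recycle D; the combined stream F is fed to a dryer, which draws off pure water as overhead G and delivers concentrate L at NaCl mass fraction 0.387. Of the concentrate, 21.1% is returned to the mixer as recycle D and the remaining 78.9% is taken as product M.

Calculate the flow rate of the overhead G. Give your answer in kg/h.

1788 kg/h

Overall NaCl balance (none leaves overhead): NaCl in fresh feed = NaCl in product, i.e. 2370×0.095 = (1−0.211)·L·0.387.
L = 225.15/(0.387×0.789) = 737.37 kg/h.
Recycle D = 0.211×737.37 = 155.58 kg/h.
Combined feed F = 2370 + 155.58 = 2525.6 kg/h.
Overhead G = F − L = 2525.6 − 737.37 = 1788.2 kg/h.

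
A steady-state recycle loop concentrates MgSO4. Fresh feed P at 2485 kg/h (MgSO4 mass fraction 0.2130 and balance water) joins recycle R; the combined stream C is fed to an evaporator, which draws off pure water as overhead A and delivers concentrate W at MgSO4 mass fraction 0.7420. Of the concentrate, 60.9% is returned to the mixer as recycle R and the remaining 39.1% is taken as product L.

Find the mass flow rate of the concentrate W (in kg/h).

1824 kg/h

Overall MgSO4 balance (none leaves overhead): MgSO4 in fresh feed = MgSO4 in product, i.e. 2485×0.213 = (1−0.609)·W·0.742.
W = 529.3/(0.742×0.391) = 1824.4 kg/h.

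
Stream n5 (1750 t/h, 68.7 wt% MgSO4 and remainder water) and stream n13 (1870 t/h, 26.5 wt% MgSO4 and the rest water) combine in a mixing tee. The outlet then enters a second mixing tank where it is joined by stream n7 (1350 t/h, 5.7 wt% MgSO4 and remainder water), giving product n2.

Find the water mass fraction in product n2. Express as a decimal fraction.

0.643

Overall, product flow = 4970 t/h.
water in = 1750×0.313 + 1870×0.735 + 1350×0.943 = 3195.2 t/h.
water fraction in n2 = 0.643.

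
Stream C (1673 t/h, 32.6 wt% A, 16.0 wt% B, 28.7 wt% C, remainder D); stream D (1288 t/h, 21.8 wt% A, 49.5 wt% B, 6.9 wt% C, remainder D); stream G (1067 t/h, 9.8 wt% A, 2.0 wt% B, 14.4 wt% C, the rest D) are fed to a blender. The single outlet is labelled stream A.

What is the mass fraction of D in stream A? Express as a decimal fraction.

0.359

Total flow out = 1673 + 1288 + 1067 = 4028 t/h.
D in = 1673×0.227 + 1288×0.218 + 1067×0.738 = 1448 t/h.
D mass fraction in A = 1448/4028 = 0.359.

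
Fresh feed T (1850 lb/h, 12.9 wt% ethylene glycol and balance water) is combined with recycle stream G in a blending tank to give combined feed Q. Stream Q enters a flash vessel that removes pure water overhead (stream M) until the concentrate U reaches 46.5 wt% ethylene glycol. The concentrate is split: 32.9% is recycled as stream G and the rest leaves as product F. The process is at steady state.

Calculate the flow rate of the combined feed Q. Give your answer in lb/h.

Overall ethylene glycol balance (none leaves overhead): ethylene glycol in fresh feed = ethylene glycol in product, i.e. 1850×0.129 = (1−0.329)·U·0.465.
U = 238.65/(0.465×0.671) = 764.87 lb/h.
Recycle G = 0.329×764.87 = 251.64 lb/h.
Combined feed Q = 1850 + 251.64 = 2101.6 lb/h.

2102 lb/h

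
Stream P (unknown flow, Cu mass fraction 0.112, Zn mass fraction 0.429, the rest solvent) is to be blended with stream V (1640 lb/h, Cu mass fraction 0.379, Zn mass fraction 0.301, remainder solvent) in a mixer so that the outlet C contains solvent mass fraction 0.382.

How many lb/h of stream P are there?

Let P be the unknown flow. Total out = 1640 + P.
solvent balance: 524.8 + 0.459·P = 0.382·(1640 + P)
(0.459 − 0.382)·P = 0.382×1640 − 524.8 = 101.68
P = 101.68 / 0.077 = 1320.5 lb/h

1321 lb/h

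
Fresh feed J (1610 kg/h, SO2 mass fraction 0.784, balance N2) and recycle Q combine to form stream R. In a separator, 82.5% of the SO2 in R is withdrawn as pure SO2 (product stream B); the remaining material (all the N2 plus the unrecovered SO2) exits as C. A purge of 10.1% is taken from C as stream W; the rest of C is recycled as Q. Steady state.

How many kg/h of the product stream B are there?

1236 kg/h

SO2 in R: m_A = 1610×0.784 + (1−0.101)·(1−0.825)·m_A, so m_A = 1262.2/0.8427 = 1497.9 kg/h.
Product B = 0.825×1497.9 = 1235.8 kg/h.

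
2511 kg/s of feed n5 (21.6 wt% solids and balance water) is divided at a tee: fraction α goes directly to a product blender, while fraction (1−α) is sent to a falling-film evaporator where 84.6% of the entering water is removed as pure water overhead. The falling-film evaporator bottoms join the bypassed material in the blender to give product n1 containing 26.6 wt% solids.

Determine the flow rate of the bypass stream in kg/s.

1799 kg/s

All 2511×0.216 = 542.38 kg/s of solids reaches n1, so n1 = 542.38/0.266 = 2039 kg/s and vapour = 471.99 kg/s.
The evaporator receives (1−α)·2511 of feed at 0.784 water and removes 0.846 of that water:
0.846×0.784×(1−α)×2511 = 471.99
(1−α) = 471.99/1665.5 = 0.2834;  α = 0.7166.
Bypass flow = 0.7166×2511 = 1799.4 kg/s.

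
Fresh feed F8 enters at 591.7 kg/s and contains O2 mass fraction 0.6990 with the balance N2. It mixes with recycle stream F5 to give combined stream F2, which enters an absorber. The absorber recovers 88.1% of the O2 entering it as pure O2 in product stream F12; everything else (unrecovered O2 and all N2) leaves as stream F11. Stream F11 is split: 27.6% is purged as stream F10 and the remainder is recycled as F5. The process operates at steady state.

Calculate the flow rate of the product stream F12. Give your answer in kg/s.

398.7 kg/s

O2 in F2: m_A = 591.7×0.699 + (1−0.276)·(1−0.881)·m_A, so m_A = 413.6/0.9138 = 452.59 kg/s.
Product F12 = 0.881×452.59 = 398.73 kg/s.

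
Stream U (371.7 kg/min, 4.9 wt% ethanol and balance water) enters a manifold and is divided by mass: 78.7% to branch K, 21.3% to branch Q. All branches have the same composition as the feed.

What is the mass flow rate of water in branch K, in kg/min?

278.2 kg/min

Branch K total = 0.787×371.7 = 292.53 kg/min.
water in K = 0.951×292.53 = 278.19 kg/min.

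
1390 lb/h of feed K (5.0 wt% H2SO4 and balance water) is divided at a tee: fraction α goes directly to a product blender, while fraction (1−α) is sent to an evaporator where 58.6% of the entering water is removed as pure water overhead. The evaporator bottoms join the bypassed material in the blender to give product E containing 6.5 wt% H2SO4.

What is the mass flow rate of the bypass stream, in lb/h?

813.8 lb/h

All 1390×0.050 = 69.5 lb/h of H2SO4 reaches E, so E = 69.5/0.065 = 1069.2 lb/h and vapour = 320.77 lb/h.
The evaporator receives (1−α)·1390 of feed at 0.950 water and removes 0.586 of that water:
0.586×0.950×(1−α)×1390 = 320.77
(1−α) = 320.77/773.81 = 0.4145;  α = 0.5855.
Bypass flow = 0.5855×1390 = 813.8 lb/h.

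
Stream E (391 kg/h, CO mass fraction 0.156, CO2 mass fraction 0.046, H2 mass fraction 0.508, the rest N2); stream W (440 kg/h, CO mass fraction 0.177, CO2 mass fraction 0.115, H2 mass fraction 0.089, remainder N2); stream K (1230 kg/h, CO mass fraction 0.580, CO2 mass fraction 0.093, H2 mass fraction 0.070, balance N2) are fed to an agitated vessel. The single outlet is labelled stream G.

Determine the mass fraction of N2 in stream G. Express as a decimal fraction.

0.341

Total flow out = 391 + 440 + 1230 = 2061 kg/h.
N2 in = 391×0.290 + 440×0.619 + 1230×0.257 = 701.86 kg/h.
N2 mass fraction in G = 701.86/2061 = 0.341.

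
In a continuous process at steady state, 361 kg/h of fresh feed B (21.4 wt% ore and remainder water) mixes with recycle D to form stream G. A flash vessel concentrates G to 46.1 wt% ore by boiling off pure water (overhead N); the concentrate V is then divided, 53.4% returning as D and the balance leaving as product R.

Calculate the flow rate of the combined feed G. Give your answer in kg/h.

553 kg/h

Overall ore balance (none leaves overhead): ore in fresh feed = ore in product, i.e. 361×0.214 = (1−0.534)·V·0.461.
V = 77.254/(0.461×0.466) = 359.61 kg/h.
Recycle D = 0.534×359.61 = 192.03 kg/h.
Combined feed G = 361 + 192.03 = 553.03 kg/h.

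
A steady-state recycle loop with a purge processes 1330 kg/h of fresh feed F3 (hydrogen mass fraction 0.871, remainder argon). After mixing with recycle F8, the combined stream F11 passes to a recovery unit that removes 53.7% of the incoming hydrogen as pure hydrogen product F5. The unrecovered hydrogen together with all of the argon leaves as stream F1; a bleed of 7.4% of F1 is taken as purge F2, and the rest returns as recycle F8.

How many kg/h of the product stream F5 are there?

1089 kg/h

hydrogen in F11: m_A = 1330×0.871 + (1−0.074)·(1−0.537)·m_A, so m_A = 1158.4/0.5713 = 2027.8 kg/h.
Product F5 = 0.537×2027.8 = 1089 kg/h.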